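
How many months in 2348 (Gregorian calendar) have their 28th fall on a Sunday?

Check the 28th of each month of 2348: Jan 28: Wed, Feb 28: Sat, Mar 28: Sun, Apr 28: Wed, May 28: Fri, Jun 28: Mon, Jul 28: Wed, Aug 28: Sat, Sep 28: Tue, Oct 28: Thu, Nov 28: Sun, Dec 28: Tue.
Sunday occurs in March, November — 2 months.

2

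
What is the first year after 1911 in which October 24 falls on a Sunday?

From one year to the next, a fixed date's weekday advances by 1, or by 2 when a Feb 29 lies between the two dates.
1911: October 24 is Tuesday.
1912: Thursday (+2)
1913: Friday (+1)
1914: Saturday (+1)
1915: Sunday (+1)
October 24 falls on a Sunday in 1915.

1915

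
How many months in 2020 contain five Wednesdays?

5

A month of length L has five Wednesdays iff its first Wednesday is on day ≤ L−28 (so day 1–3 in a 31-day month, 1–2 in a 30-day month, day 1 in a leap February).
Checking each month of 2020: Jan starts Wed (31d) ✓; Feb starts Sat (29d); Mar starts Sun (31d); Apr starts Wed (30d) ✓; May starts Fri (31d); Jun starts Mon (30d); Jul starts Wed (31d) ✓; Aug starts Sat (31d); Sep starts Tue (30d) ✓; Oct starts Thu (31d); Nov starts Sun (30d); Dec starts Tue (31d) ✓.
Five-Wednesday months: January, April, July, September, December → 5.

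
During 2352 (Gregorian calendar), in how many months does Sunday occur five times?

4

A month of length L has five Sundays iff its first Sunday is on day ≤ L−28 (so day 1–3 in a 31-day month, 1–2 in a 30-day month, day 1 in a leap February).
Checking each month of 2352: Jan starts Tue (31d); Feb starts Fri (29d); Mar starts Sat (31d) ✓; Apr starts Tue (30d); May starts Thu (31d); Jun starts Sun (30d) ✓; Jul starts Tue (31d); Aug starts Fri (31d) ✓; Sep starts Mon (30d); Oct starts Wed (31d); Nov starts Sat (30d) ✓; Dec starts Mon (31d).
Five-Sunday months: March, June, August, November → 4.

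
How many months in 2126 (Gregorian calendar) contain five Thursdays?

4

A month of length L has five Thursdays iff its first Thursday is on day ≤ L−28 (so day 1–3 in a 31-day month, 1–2 in a 30-day month, day 1 in a leap February).
Checking each month of 2126: Jan starts Tue (31d) ✓; Feb starts Fri (28d); Mar starts Fri (31d); Apr starts Mon (30d); May starts Wed (31d) ✓; Jun starts Sat (30d); Jul starts Mon (31d); Aug starts Thu (31d) ✓; Sep starts Sun (30d); Oct starts Tue (31d) ✓; Nov starts Fri (30d); Dec starts Sun (31d).
Five-Thursday months: January, May, August, October → 4.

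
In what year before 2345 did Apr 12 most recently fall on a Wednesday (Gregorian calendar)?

From one year to the next, a fixed date's weekday advances by 1, or by 2 when a Feb 29 lies between the two dates.
2345: April 12 is Thursday.
2344: Wednesday (−1)
Apr 12 falls on a Wednesday in 2344.

2344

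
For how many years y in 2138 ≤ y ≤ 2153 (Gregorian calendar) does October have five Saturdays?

October has 31 days; it has five Saturdays when Saturday falls among the first (month-length − 28) days — i.e. when October 1 is one of Saturday/Friday/Thursday.
October 1 by year: 2138:Wed 2139:Thu✓ 2140:Sat✓ 2141:Sun 2142:Mon 2143:Tue 2144:Thu✓ 2145:Fri✓ 2146:Sat✓ 2147:Sun 2148:Tue 2149:Wed 2150:Thu✓ 2151:Fri✓ 2152:Sun 2153:Mon
Years with five Saturdays: 2139, 2140, 2144, 2145, 2146, 2150, 2151 → 7.

7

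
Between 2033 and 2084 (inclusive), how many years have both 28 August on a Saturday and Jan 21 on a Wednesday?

Check each year's weekday for 28 August and Jan 21:
  2033: Sun/Fri  2034: Mon/Sat  2035: Tue/Sun  2036: Thu/Mon  2037: Fri/Wed  2038: Sat/Thu  2039: Sun/Fri  2040: Tue/Sat  2041: Wed/Mon  2042: Thu/Tue  2043: Fri/Wed  2044: Sun/Thu  2045: Mon/Sat  2046: Tue/Sun  …(24 more)…  2071: Fri/Wed  2072: Sun/Thu  2073: Mon/Sat  2074: Tue/Sun  2075: Wed/Mon  2076: Fri/Tue  2077: Sat/Thu  2078: Sun/Fri  2079: Mon/Sat  2080: Wed/Sun  2081: Thu/Tue  2082: Fri/Wed  2083: Sat/Thu  2084: Mon/Fri
Both conditions hold in: 2060 — 1.

1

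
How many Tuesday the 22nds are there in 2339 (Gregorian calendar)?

1

Check the 22nd of each month of 2339: Jan 22: Sun, Feb 22: Wed, Mar 22: Wed, Apr 22: Sat, May 22: Mon, Jun 22: Thu, Jul 22: Sat, Aug 22: Tue, Sep 22: Fri, Oct 22: Sun, Nov 22: Wed, Dec 22: Fri.
Tuesday occurs in August — 1 month.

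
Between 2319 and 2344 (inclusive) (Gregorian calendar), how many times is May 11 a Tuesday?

4

Track May 11's weekday year by year (advancing +1, or +2 across a Feb 29):
  2319: Sun  2320: Tue (+2) ✓  2321: Wed (+1)  2322: Thu (+1)  2323: Fri (+1)
  2324: Sun (+2)  2325: Mon (+1)  2326: Tue (+1) ✓  2327: Wed (+1)  2328: Fri (+2)
  2329: Sat (+1)  2330: Sun (+1)  2331: Mon (+1)  2332: Wed (+2)  2333: Thu (+1)
  2334: Fri (+1)  2335: Sat (+1)  2336: Mon (+2)  2337: Tue (+1) ✓  2338: Wed (+1)
  2339: Thu (+1)  2340: Sat (+2)  2341: Sun (+1)  2342: Mon (+1)  2343: Tue (+1) ✓
  2344: Thu (+2)
Tuesday years: 2320, 2326, 2337, 2343 — 4 in total.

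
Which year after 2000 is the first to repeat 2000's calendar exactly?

Two years share a calendar iff Jan 1 falls on the same weekday and both are leap or both are common. 2000: Jan 1 is Saturday, leap year.
2001: Jan 1 Monday, common
2002: Jan 1 Tuesday, common
2003: Jan 1 Wednesday, common
2004: Jan 1 Thursday, leap
2005: Jan 1 Saturday, common
2006: Jan 1 Sunday, common
2007: Jan 1 Monday, common
2008: Jan 1 Tuesday, leap
2009: Jan 1 Thursday, common
2010: Jan 1 Friday, common
2011: Jan 1 Saturday, common
2012: Jan 1 Sunday, leap
2013: Jan 1 Tuesday, common
2014: Jan 1 Wednesday, common
2015: Jan 1 Thursday, common
2016: Jan 1 Friday, leap
2017: Jan 1 Sunday, common
2018: Jan 1 Monday, common
2019: Jan 1 Tuesday, common
2020: Jan 1 Wednesday, leap
2021: Jan 1 Friday, common
2022: Jan 1 Saturday, common
2023: Jan 1 Sunday, common
2024: Jan 1 Monday, leap
2025: Jan 1 Wednesday, common
2026: Jan 1 Thursday, common
2027: Jan 1 Friday, common
2028: Jan 1 Saturday, leap
2028 matches on both conditions.

2028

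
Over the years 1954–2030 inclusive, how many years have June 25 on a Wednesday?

Track June 25's weekday year by year (advancing +1, or +2 across a Feb 29):
  1954: Fri  1955: Sat (+1)  1956: Mon (+2)  1957: Tue (+1)  1958: Wed (+1) ✓
  1959: Thu (+1)  1960: Sat (+2)  1961: Sun (+1)  1962: Mon (+1)  1963: Tue (+1)
  1964: Thu (+2)  1965: Fri (+1)  1966: Sat (+1)  1967: Sun (+1)  … (49 more years) …
  2017: Sun (+1)  2018: Mon (+1)  2019: Tue (+1)  2020: Thu (+2)  2021: Fri (+1)
  2022: Sat (+1)  2023: Sun (+1)  2024: Tue (+2)  2025: Wed (+1) ✓  2026: Thu (+1)
  2027: Fri (+1)  2028: Sun (+2)  2029: Mon (+1)  2030: Tue (+1)
Wednesday years: 1958, 1969, 1975, 1980, 1986, 1997, 2003, 2008, 2014, 2025 — 10 in total.

10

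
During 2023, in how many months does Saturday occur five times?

4

A month of length L has five Saturdays iff its first Saturday is on day ≤ L−28 (so day 1–3 in a 31-day month, 1–2 in a 30-day month, day 1 in a leap February).
Checking each month of 2023: Jan starts Sun (31d); Feb starts Wed (28d); Mar starts Wed (31d); Apr starts Sat (30d) ✓; May starts Mon (31d); Jun starts Thu (30d); Jul starts Sat (31d) ✓; Aug starts Tue (31d); Sep starts Fri (30d) ✓; Oct starts Sun (31d); Nov starts Wed (30d); Dec starts Fri (31d) ✓.
Five-Saturday months: April, July, September, December → 4.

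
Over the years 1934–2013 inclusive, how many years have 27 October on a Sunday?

Track 27 October's weekday year by year (advancing +1, or +2 across a Feb 29):
  1934: Sat  1935: Sun (+1) ✓  1936: Tue (+2)  1937: Wed (+1)  1938: Thu (+1)
  1939: Fri (+1)  1940: Sun (+2) ✓  1941: Mon (+1)  1942: Tue (+1)  1943: Wed (+1)
  1944: Fri (+2)  1945: Sat (+1)  1946: Sun (+1) ✓  1947: Mon (+1)  … (52 more years) …
  2000: Fri (+2)  2001: Sat (+1)  2002: Sun (+1) ✓  2003: Mon (+1)  2004: Wed (+2)
  2005: Thu (+1)  2006: Fri (+1)  2007: Sat (+1)  2008: Mon (+2)  2009: Tue (+1)
  2010: Wed (+1)  2011: Thu (+1)  2012: Sat (+2)  2013: Sun (+1) ✓
Sunday years: 1935, 1940, 1946, 1957, 1963, 1968, 1974, 1985, 1991, 1996, 2002, 2013 — 12 in total.

12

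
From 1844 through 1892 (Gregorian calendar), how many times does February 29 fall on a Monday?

Leap years in 1844–1892: 13 of them.
Feb 29 weekday advances by 5 (mod 7) from one leap year to the next four years later (or differs when a century non-leap intervenes).
Leap-day weekdays: 1844:Thu 1848:Tue 1852:Sun 1856:Fri 1860:Wed 1864:Mon✓ 1868:Sat 1872:Thu 1876:Tue 1880:Sun 1884:Fri 1888:Wed 1892:Mon✓
Monday: 1864, 1892 → 2.

2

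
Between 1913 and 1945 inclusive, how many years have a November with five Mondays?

10

November has 30 days; it has five Mondays when Monday falls among the first (month-length − 28) days — i.e. when November 1 is one of Monday/Sunday.
November 1 by year: 1913:Sat 1914:Sun✓ 1915:Mon✓ 1916:Wed 1917:Thu 1918:Fri 1919:Sat 1920:Mon✓ 1921:Tue 1922:Wed 1923:Thu 1924:Sat 1925:Sun✓ 1926:Mon✓ 1927:Tue …(3 more)… 1931:Sun✓ 1932:Tue 1933:Wed 1934:Thu 1935:Fri 1936:Sun✓ 1937:Mon✓ 1938:Tue 1939:Wed 1940:Fri 1941:Sat 1942:Sun✓ 1943:Mon✓ 1944:Wed 1945:Thu
Years with five Mondays: 1914, 1915, 1920, 1925, 1926, 1931, 1936, 1937, 1942, 1943 → 10.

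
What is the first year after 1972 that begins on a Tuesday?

Jan 1 advances by 2 weekdays after a leap year and by 1 after a common year.
1972: Jan 1 is Saturday (leap).
1973: Monday
1974: Tuesday
1974 begins on a Tuesday

1974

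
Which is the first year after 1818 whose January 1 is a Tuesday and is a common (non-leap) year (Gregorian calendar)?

1822

Jan 1 advances by 2 weekdays after a leap year and by 1 after a common year.
1818: Jan 1 is Thursday.
1819: Friday
1820: Saturday (leap)
1821: Monday
1822: Tuesday
1822 begins on a Tuesday and is a common year.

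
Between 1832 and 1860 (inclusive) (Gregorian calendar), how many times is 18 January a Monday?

4

Track 18 January's weekday year by year (advancing +1, or +2 across a Feb 29):
  1832: Wed  1833: Fri (+2)  1834: Sat (+1)  1835: Sun (+1)  1836: Mon (+1) ✓
  1837: Wed (+2)  1838: Thu (+1)  1839: Fri (+1)  1840: Sat (+1)  1841: Mon (+2) ✓
  1842: Tue (+1)  1843: Wed (+1)  1844: Thu (+1)  1845: Sat (+2)  1846: Sun (+1)
  1847: Mon (+1) ✓  1848: Tue (+1)  1849: Thu (+2)  1850: Fri (+1)  1851: Sat (+1)
  1852: Sun (+1)  1853: Tue (+2)  1854: Wed (+1)  1855: Thu (+1)  1856: Fri (+1)
  1857: Sun (+2)  1858: Mon (+1) ✓  1859: Tue (+1)  1860: Wed (+1)
Monday years: 1836, 1841, 1847, 1858 — 4 in total.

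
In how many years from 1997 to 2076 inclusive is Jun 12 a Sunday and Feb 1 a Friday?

Check each year's weekday for Jun 12 and Feb 1:
  1997: Thu/Sat  1998: Fri/Sun  1999: Sat/Mon  2000: Mon/Tue  2001: Tue/Thu  2002: Wed/Fri  2003: Thu/Sat  2004: Sat/Sun  2005: Sun/Tue  2006: Mon/Wed  2007: Tue/Thu  2008: Thu/Fri  2009: Fri/Sun  2010: Sat/Mon  …(52 more)…  2063: Tue/Thu  2064: Thu/Fri  2065: Fri/Sun  2066: Sat/Mon  2067: Sun/Tue  2068: Tue/Wed  2069: Wed/Fri  2070: Thu/Sat  2071: Fri/Sun  2072: Sun/Mon  2073: Mon/Wed  2074: Tue/Thu  2075: Wed/Fri  2076: Fri/Sat
Both conditions hold in: no year — 0.

0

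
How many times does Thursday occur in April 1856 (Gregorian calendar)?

4

April 1856 has 30 days and begins on Tuesday.
The first Thursday is April 3.
Thursdays fall on 3, 10, 17, 24 — that's 4.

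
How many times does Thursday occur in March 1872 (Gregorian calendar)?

March 1872 has 31 days and begins on Friday.
The first Thursday is March 7.
Thursdays fall on 7, 14, 21, 28 — that's 4.

4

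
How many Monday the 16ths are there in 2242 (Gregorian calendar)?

Check the 16th of each month of 2242: Jan 16: Sun, Feb 16: Wed, Mar 16: Wed, Apr 16: Sat, May 16: Mon, Jun 16: Thu, Jul 16: Sat, Aug 16: Tue, Sep 16: Fri, Oct 16: Sun, Nov 16: Wed, Dec 16: Fri.
Monday occurs in May — 1 month.

1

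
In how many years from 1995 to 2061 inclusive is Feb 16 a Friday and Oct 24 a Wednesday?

7

Check each year's weekday for Feb 16 and Oct 24:
  1995: Thu/Tue  1996: Fri/Thu  1997: Sun/Fri  1998: Mon/Sat  1999: Tue/Sun  2000: Wed/Tue  2001: Fri/Wed ✓  2002: Sat/Thu  2003: Sun/Fri  2004: Mon/Sun  2005: Wed/Mon  2006: Thu/Tue  2007: Fri/Wed ✓  2008: Sat/Fri  …(39 more)…  2048: Sun/Sat  2049: Tue/Sun  2050: Wed/Mon  2051: Thu/Tue  2052: Fri/Thu  2053: Sun/Fri  2054: Mon/Sat  2055: Tue/Sun  2056: Wed/Tue  2057: Fri/Wed ✓  2058: Sat/Thu  2059: Sun/Fri  2060: Mon/Sun  2061: Wed/Mon
Both conditions hold in: 2001, 2007, 2018, 2029, 2035, 2046, 2057 — 7.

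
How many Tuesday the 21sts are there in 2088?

2

Check the 21st of each month of 2088: Jan 21: Wed, Feb 21: Sat, Mar 21: Sun, Apr 21: Wed, May 21: Fri, Jun 21: Mon, Jul 21: Wed, Aug 21: Sat, Sep 21: Tue, Oct 21: Thu, Nov 21: Sun, Dec 21: Tue.
Tuesday occurs in September, December — 2 months.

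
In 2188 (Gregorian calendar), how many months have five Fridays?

A month of length L has five Fridays iff its first Friday is on day ≤ L−28 (so day 1–3 in a 31-day month, 1–2 in a 30-day month, day 1 in a leap February).
Checking each month of 2188: Jan starts Tue (31d); Feb starts Fri (29d) ✓; Mar starts Sat (31d); Apr starts Tue (30d); May starts Thu (31d) ✓; Jun starts Sun (30d); Jul starts Tue (31d); Aug starts Fri (31d) ✓; Sep starts Mon (30d); Oct starts Wed (31d) ✓; Nov starts Sat (30d); Dec starts Mon (31d).
Five-Friday months: February, May, August, October → 4.

4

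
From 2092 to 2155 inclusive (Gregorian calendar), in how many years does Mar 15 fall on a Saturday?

Track Mar 15's weekday year by year (advancing +1, or +2 across a Feb 29):
  2092: Sat ✓  2093: Sun (+1)  2094: Mon (+1)  2095: Tue (+1)  2096: Thu (+2)
  2097: Fri (+1)  2098: Sat (+1) ✓  2099: Sun (+1)  2100: Mon (+1)  2101: Tue (+1)
  2102: Wed (+1)  2103: Thu (+1)  2104: Sat (+2) ✓  2105: Sun (+1)  … (36 more years) …
  2142: Thu (+1)  2143: Fri (+1)  2144: Sun (+2)  2145: Mon (+1)  2146: Tue (+1)
  2147: Wed (+1)  2148: Fri (+2)  2149: Sat (+1) ✓  2150: Sun (+1)  2151: Mon (+1)
  2152: Wed (+2)  2153: Thu (+1)  2154: Fri (+1)  2155: Sat (+1) ✓
Saturday years: 2092, 2098, 2104, 2110, 2121, 2127, 2132, 2138, 2149, 2155 — 10 in total.

10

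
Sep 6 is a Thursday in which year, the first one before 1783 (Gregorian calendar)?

From one year to the next, a fixed date's weekday advances by 1, or by 2 when a Feb 29 lies between the two dates.
1783: September 6 is Saturday.
1782: Friday (−1)
1781: Thursday (−1)
Sep 6 falls on a Thursday in 1781.

1781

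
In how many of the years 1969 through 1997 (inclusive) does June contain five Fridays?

June has 30 days; it has five Fridays when Friday falls among the first (month-length − 28) days — i.e. when June 1 is one of Friday/Thursday.
June 1 by year: 1969:Sun 1970:Mon 1971:Tue 1972:Thu✓ 1973:Fri✓ 1974:Sat 1975:Sun 1976:Tue 1977:Wed 1978:Thu✓ 1979:Fri✓ 1980:Sun 1981:Mon 1982:Tue 1983:Wed 1984:Fri✓ 1985:Sat 1986:Sun 1987:Mon 1988:Wed 1989:Thu✓ 1990:Fri✓ 1991:Sat 1992:Mon 1993:Tue 1994:Wed 1995:Thu✓ 1996:Sat 1997:Sun
Years with five Fridays: 1972, 1973, 1978, 1979, 1984, 1989, 1990, 1995 → 8.

8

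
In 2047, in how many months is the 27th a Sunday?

2

Check the 27th of each month of 2047: Jan 27: Sun, Feb 27: Wed, Mar 27: Wed, Apr 27: Sat, May 27: Mon, Jun 27: Thu, Jul 27: Sat, Aug 27: Tue, Sep 27: Fri, Oct 27: Sun, Nov 27: Wed, Dec 27: Fri.
Sunday occurs in January, October — 2 months.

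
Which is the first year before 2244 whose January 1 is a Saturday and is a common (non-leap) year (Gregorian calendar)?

Jan 1 advances by 2 weekdays after a leap year and by 1 after a common year.
2244: Jan 1 is Monday (leap).
2243: Sunday
2242: Saturday
2242 begins on a Saturday and is a common year.

2242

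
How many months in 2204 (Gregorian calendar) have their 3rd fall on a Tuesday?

3

Check the 3rd of each month of 2204: Jan 3: Tue, Feb 3: Fri, Mar 3: Sat, Apr 3: Tue, May 3: Thu, Jun 3: Sun, Jul 3: Tue, Aug 3: Fri, Sep 3: Mon, Oct 3: Wed, Nov 3: Sat, Dec 3: Mon.
Tuesday occurs in January, April, July — 3 months.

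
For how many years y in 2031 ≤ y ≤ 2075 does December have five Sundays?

19

December has 31 days; it has five Sundays when Sunday falls among the first (month-length − 28) days — i.e. when December 1 is one of Sunday/Saturday/Friday.
December 1 by year: 2031:Mon 2032:Wed 2033:Thu 2034:Fri✓ 2035:Sat✓ 2036:Mon 2037:Tue 2038:Wed 2039:Thu 2040:Sat✓ 2041:Sun✓ 2042:Mon 2043:Tue 2044:Thu 2045:Fri✓ …(15 more)… 2061:Thu 2062:Fri✓ 2063:Sat✓ 2064:Mon 2065:Tue 2066:Wed 2067:Thu 2068:Sat✓ 2069:Sun✓ 2070:Mon 2071:Tue 2072:Thu 2073:Fri✓ 2074:Sat✓ 2075:Sun✓
Years with five Sundays: 2034, 2035, 2040, 2041, 2045, 2046, 2047, 2051, 2052, 2056, 2057, 2058, 2062, 2063, 2068, 2069, 2073, 2074, 2075 → 19.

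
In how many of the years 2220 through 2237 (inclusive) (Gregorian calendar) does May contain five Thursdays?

8

May has 31 days; it has five Thursdays when Thursday falls among the first (month-length − 28) days — i.e. when May 1 is one of Thursday/Wednesday/Tuesday.
May 1 by year: 2220:Mon 2221:Tue✓ 2222:Wed✓ 2223:Thu✓ 2224:Sat 2225:Sun 2226:Mon 2227:Tue✓ 2228:Thu✓ 2229:Fri 2230:Sat 2231:Sun 2232:Tue✓ 2233:Wed✓ 2234:Thu✓ 2235:Fri 2236:Sun 2237:Mon
Years with five Thursdays: 2221, 2222, 2223, 2227, 2228, 2232, 2233, 2234 → 8.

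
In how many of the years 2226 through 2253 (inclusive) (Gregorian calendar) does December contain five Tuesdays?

December has 31 days; it has five Tuesdays when Tuesday falls among the first (month-length − 28) days — i.e. when December 1 is one of Tuesday/Monday/Sunday.
December 1 by year: 2226:Fri 2227:Sat 2228:Mon✓ 2229:Tue✓ 2230:Wed 2231:Thu 2232:Sat 2233:Sun✓ 2234:Mon✓ 2235:Tue✓ 2236:Thu 2237:Fri 2238:Sat 2239:Sun✓ 2240:Tue✓ 2241:Wed 2242:Thu 2243:Fri 2244:Sun✓ 2245:Mon✓ 2246:Tue✓ 2247:Wed 2248:Fri 2249:Sat 2250:Sun✓ 2251:Mon✓ 2252:Wed 2253:Thu
Years with five Tuesdays: 2228, 2229, 2233, 2234, 2235, 2239, 2240, 2244, 2245, 2246, 2250, 2251 → 12.

12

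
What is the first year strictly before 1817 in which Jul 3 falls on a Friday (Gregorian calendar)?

1812

From one year to the next, a fixed date's weekday advances by 1, or by 2 when a Feb 29 lies between the two dates.
1817: July 3 is Thursday.
1816: Wednesday (−1)
1815: Monday (−2)
1814: Sunday (−1)
1813: Saturday (−1)
1812: Friday (−1)
Jul 3 falls on a Friday in 1812.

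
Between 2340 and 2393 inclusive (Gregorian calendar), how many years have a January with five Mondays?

22

January has 31 days; it has five Mondays when Monday falls among the first (month-length − 28) days — i.e. when January 1 is one of Monday/Sunday/Saturday.
January 1 by year: 2340:Mon✓ 2341:Wed 2342:Thu 2343:Fri 2344:Sat✓ 2345:Mon✓ 2346:Tue 2347:Wed 2348:Thu 2349:Sat✓ 2350:Sun✓ 2351:Mon✓ 2352:Tue 2353:Thu 2354:Fri …(24 more)… 2379:Mon✓ 2380:Tue 2381:Thu 2382:Fri 2383:Sat✓ 2384:Sun✓ 2385:Tue 2386:Wed 2387:Thu 2388:Fri 2389:Sun✓ 2390:Mon✓ 2391:Tue 2392:Wed 2393:Fri
Years with five Mondays: 2340, 2344, 2345, 2349, 2350, 2351, 2355, 2356, 2361, 2362, 2366, 2367, 2368, 2372, 2373, 2377, 2378, 2379, 2383, 2384, 2389, 2390 → 22.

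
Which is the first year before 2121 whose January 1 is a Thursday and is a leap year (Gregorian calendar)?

Jan 1 advances by 2 weekdays after a leap year and by 1 after a common year.
2121: Jan 1 is Wednesday.
2120: Monday (leap)
2119: Sunday
2118: Saturday
2117: Friday
2116: Wednesday (leap)
2115: Tuesday
2114: Monday
2113: Sunday
2112: Friday (leap)
2111: Thursday
2110: Wednesday
2109: Tuesday
2108: Sunday (leap)
2107: Saturday
2106: Friday
2105: Thursday
2104: Tuesday (leap)
2103: Monday
2102: Sunday
2101: Saturday
2100: Friday
2099: Thursday
2098: Wednesday
2097: Tuesday
2096: Sunday (leap)
2095: Saturday
2094: Friday
2093: Thursday
2092: Tuesday (leap)
2091: Monday
2090: Sunday
2089: Saturday
2088: Thursday (leap)
2088 begins on a Thursday and is a leap year.

2088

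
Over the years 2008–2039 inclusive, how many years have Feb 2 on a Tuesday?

Track Feb 2's weekday year by year (advancing +1, or +2 across a Feb 29):
  2008: Sat  2009: Mon (+2)  2010: Tue (+1) ✓  2011: Wed (+1)  2012: Thu (+1)
  2013: Sat (+2)  2014: Sun (+1)  2015: Mon (+1)  2016: Tue (+1) ✓  2017: Thu (+2)
  2018: Fri (+1)  2019: Sat (+1)  2020: Sun (+1)  2021: Tue (+2) ✓  … (4 more years) …
  2026: Mon (+1)  2027: Tue (+1) ✓  2028: Wed (+1)  2029: Fri (+2)  2030: Sat (+1)
  2031: Sun (+1)  2032: Mon (+1)  2033: Wed (+2)  2034: Thu (+1)  2035: Fri (+1)
  2036: Sat (+1)  2037: Mon (+2)  2038: Tue (+1) ✓  2039: Wed (+1)
Tuesday years: 2010, 2016, 2021, 2027, 2038 — 5 in total.

5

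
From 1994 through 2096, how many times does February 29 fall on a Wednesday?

4

Leap years in 1994–2096: 26 of them.
Feb 29 weekday advances by 5 (mod 7) from one leap year to the next four years later (or differs when a century non-leap intervenes).
Leap-day weekdays: 1996:Thu 2000:Tue 2004:Sun 2008:Fri 2012:Wed✓ 2016:Mon 2020:Sat 2024:Thu 2028:Tue 2032:Sun 2036:Fri 2040:Wed✓ 2044:Mon 2048:Sat 2052:Thu 2056:Tue 2060:Sun 2064:Fri 2068:Wed✓ 2072:Mon 2076:Sat 2080:Thu 2084:Tue 2088:Sun 2092:Fri 2096:Wed✓
Wednesday: 2012, 2040, 2068, 2096 → 4.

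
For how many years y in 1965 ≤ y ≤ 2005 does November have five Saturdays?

12

November has 30 days; it has five Saturdays when Saturday falls among the first (month-length − 28) days — i.e. when November 1 is one of Saturday/Friday.
November 1 by year: 1965:Mon 1966:Tue 1967:Wed 1968:Fri✓ 1969:Sat✓ 1970:Sun 1971:Mon 1972:Wed 1973:Thu 1974:Fri✓ 1975:Sat✓ 1976:Mon 1977:Tue 1978:Wed 1979:Thu …(11 more)… 1991:Fri✓ 1992:Sun 1993:Mon 1994:Tue 1995:Wed 1996:Fri✓ 1997:Sat✓ 1998:Sun 1999:Mon 2000:Wed 2001:Thu 2002:Fri✓ 2003:Sat✓ 2004:Mon 2005:Tue
Years with five Saturdays: 1968, 1969, 1974, 1975, 1980, 1985, 1986, 1991, 1996, 1997, 2002, 2003 → 12.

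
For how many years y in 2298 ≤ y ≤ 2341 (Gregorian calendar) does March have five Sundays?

19

March has 31 days; it has five Sundays when Sunday falls among the first (month-length − 28) days — i.e. when March 1 is one of Sunday/Saturday/Friday.
March 1 by year: 2298:Tue 2299:Wed 2300:Thu 2301:Fri✓ 2302:Sat✓ 2303:Sun✓ 2304:Tue 2305:Wed 2306:Thu 2307:Fri✓ 2308:Sun✓ 2309:Mon 2310:Tue 2311:Wed 2312:Fri✓ …(14 more)… 2327:Tue 2328:Thu 2329:Fri✓ 2330:Sat✓ 2331:Sun✓ 2332:Tue 2333:Wed 2334:Thu 2335:Fri✓ 2336:Sun✓ 2337:Mon 2338:Tue 2339:Wed 2340:Fri✓ 2341:Sat✓
Years with five Sundays: 2301, 2302, 2303, 2307, 2308, 2312, 2313, 2314, 2318, 2319, 2324, 2325, 2329, 2330, 2331, 2335, 2336, 2340, 2341 → 19.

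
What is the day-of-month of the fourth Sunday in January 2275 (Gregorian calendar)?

January 1, 2275 is a Friday, so the first Sunday is the 3rd.
The fourth Sunday is 3 + 21 = 24.

24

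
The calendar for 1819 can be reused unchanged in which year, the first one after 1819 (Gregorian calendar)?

1830

Two years share a calendar iff Jan 1 falls on the same weekday and both are leap or both are common. 1819: Jan 1 is Friday, common year.
1820: Jan 1 Saturday, leap
1821: Jan 1 Monday, common
1822: Jan 1 Tuesday, common
1823: Jan 1 Wednesday, common
1824: Jan 1 Thursday, leap
1825: Jan 1 Saturday, common
1826: Jan 1 Sunday, common
1827: Jan 1 Monday, common
1828: Jan 1 Tuesday, leap
1829: Jan 1 Thursday, common
1830: Jan 1 Friday, common
1830 matches on both conditions.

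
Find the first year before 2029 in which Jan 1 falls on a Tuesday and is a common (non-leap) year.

2019

Jan 1 advances by 2 weekdays after a leap year and by 1 after a common year.
2029: Jan 1 is Monday.
2028: Saturday (leap)
2027: Friday
2026: Thursday
2025: Wednesday
2024: Monday (leap)
2023: Sunday
2022: Saturday
2021: Friday
2020: Wednesday (leap)
2019: Tuesday
2019 begins on a Tuesday and is a common year.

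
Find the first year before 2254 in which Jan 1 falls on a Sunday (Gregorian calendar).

2243

Jan 1 advances by 2 weekdays after a leap year and by 1 after a common year.
2254: Jan 1 is Sunday.
2253: Saturday
2252: Thursday (leap)
2251: Wednesday
2250: Tuesday
2249: Monday
2248: Saturday (leap)
2247: Friday
2246: Thursday
2245: Wednesday
2244: Monday (leap)
2243: Sunday
2243 begins on a Sunday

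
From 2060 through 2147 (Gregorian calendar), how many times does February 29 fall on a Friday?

4

Leap years in 2060–2147: 21 of them.
Feb 29 weekday advances by 5 (mod 7) from one leap year to the next four years later (or differs when a century non-leap intervenes).
Leap-day weekdays: 2060:Sun 2064:Fri✓ 2068:Wed 2072:Mon 2076:Sat 2080:Thu 2084:Tue 2088:Sun 2092:Fri✓ 2096:Wed 2104:Fri✓ 2108:Wed 2112:Mon 2116:Sat 2120:Thu 2124:Tue 2128:Sun 2132:Fri✓ 2136:Wed 2140:Mon 2144:Sat
Friday: 2064, 2092, 2104, 2132 → 4.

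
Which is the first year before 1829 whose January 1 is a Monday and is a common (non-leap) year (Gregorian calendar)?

1827

Jan 1 advances by 2 weekdays after a leap year and by 1 after a common year.
1829: Jan 1 is Thursday.
1828: Tuesday (leap)
1827: Monday
1827 begins on a Monday and is a common year.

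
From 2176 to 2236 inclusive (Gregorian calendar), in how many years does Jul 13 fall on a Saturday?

Track Jul 13's weekday year by year (advancing +1, or +2 across a Feb 29):
  2176: Sat ✓  2177: Sun (+1)  2178: Mon (+1)  2179: Tue (+1)  2180: Thu (+2)
  2181: Fri (+1)  2182: Sat (+1) ✓  2183: Sun (+1)  2184: Tue (+2)  2185: Wed (+1)
  2186: Thu (+1)  2187: Fri (+1)  2188: Sun (+2)  2189: Mon (+1)  … (33 more years) …
  2223: Sun (+1)  2224: Tue (+2)  2225: Wed (+1)  2226: Thu (+1)  2227: Fri (+1)
  2228: Sun (+2)  2229: Mon (+1)  2230: Tue (+1)  2231: Wed (+1)  2232: Fri (+2)
  2233: Sat (+1) ✓  2234: Sun (+1)  2235: Mon (+1)  2236: Wed (+2)
Saturday years: 2176, 2182, 2193, 2199, 2205, 2211, 2216, 2222, 2233 — 9 in total.

9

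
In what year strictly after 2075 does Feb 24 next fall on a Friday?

From one year to the next, a fixed date's weekday advances by 1, or by 2 when a Feb 29 lies between the two dates.
2075: February 24 is Sunday.
2076: Monday (+1)
2077: Wednesday (+2)
2078: Thursday (+1)
2079: Friday (+1)
Feb 24 falls on a Friday in 2079.

2079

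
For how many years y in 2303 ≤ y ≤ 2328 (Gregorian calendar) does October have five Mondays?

October has 31 days; it has five Mondays when Monday falls among the first (month-length − 28) days — i.e. when October 1 is one of Monday/Sunday/Saturday.
October 1 by year: 2303:Thu 2304:Sat✓ 2305:Sun✓ 2306:Mon✓ 2307:Tue 2308:Thu 2309:Fri 2310:Sat✓ 2311:Sun✓ 2312:Tue 2313:Wed 2314:Thu 2315:Fri 2316:Sun✓ 2317:Mon✓ 2318:Tue 2319:Wed 2320:Fri 2321:Sat✓ 2322:Sun✓ 2323:Mon✓ 2324:Wed 2325:Thu 2326:Fri 2327:Sat✓ 2328:Mon✓
Years with five Mondays: 2304, 2305, 2306, 2310, 2311, 2316, 2317, 2321, 2322, 2323, 2327, 2328 → 12.

12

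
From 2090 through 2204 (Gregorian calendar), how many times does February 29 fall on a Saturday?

3

Leap years in 2090–2204: 27 of them.
Feb 29 weekday advances by 5 (mod 7) from one leap year to the next four years later (or differs when a century non-leap intervenes).
Leap-day weekdays: 2092:Fri 2096:Wed 2104:Fri 2108:Wed 2112:Mon 2116:Sat✓ 2120:Thu 2124:Tue 2128:Sun 2132:Fri 2136:Wed 2140:Mon 2144:Sat✓ 2148:Thu 2152:Tue 2156:Sun 2160:Fri 2164:Wed 2168:Mon 2172:Sat✓ 2176:Thu 2180:Tue 2184:Sun 2188:Fri 2192:Wed 2196:Mon 2204:Wed
Saturday: 2116, 2144, 2172 → 3.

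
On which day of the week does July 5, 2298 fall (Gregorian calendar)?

Tuesday

January 1, 2298 is a Saturday.
July 5 is day 186 of the year, i.e. 185 days after Jan 1.
185 mod 7 = 3, so advance 3 weekdays from Saturday: Tuesday.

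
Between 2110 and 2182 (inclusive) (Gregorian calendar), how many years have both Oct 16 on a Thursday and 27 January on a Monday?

8

Check each year's weekday for Oct 16 and 27 January:
  2110: Thu/Mon ✓  2111: Fri/Tue  2112: Sun/Wed  2113: Mon/Fri  2114: Tue/Sat  2115: Wed/Sun  2116: Fri/Mon  2117: Sat/Wed  2118: Sun/Thu  2119: Mon/Fri  2120: Wed/Sat  2121: Thu/Mon ✓  2122: Fri/Tue  2123: Sat/Wed  …(45 more)…  2169: Mon/Fri  2170: Tue/Sat  2171: Wed/Sun  2172: Fri/Mon  2173: Sat/Wed  2174: Sun/Thu  2175: Mon/Fri  2176: Wed/Sat  2177: Thu/Mon ✓  2178: Fri/Tue  2179: Sat/Wed  2180: Mon/Thu  2181: Tue/Sat  2182: Wed/Sun
Both conditions hold in: 2110, 2121, 2127, 2138, 2149, 2155, 2166, 2177 — 8.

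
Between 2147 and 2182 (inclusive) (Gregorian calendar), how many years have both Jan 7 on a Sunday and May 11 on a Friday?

Check each year's weekday for Jan 7 and May 11:
  2147: Sat/Thu  2148: Sun/Sat  2149: Tue/Sun  2150: Wed/Mon  2151: Thu/Tue  2152: Fri/Thu  2153: Sun/Fri ✓  2154: Mon/Sat  2155: Tue/Sun  2156: Wed/Tue  2157: Fri/Wed  2158: Sat/Thu  2159: Sun/Fri ✓  2160: Mon/Sun  …(8 more)…  2169: Sat/Thu  2170: Sun/Fri ✓  2171: Mon/Sat  2172: Tue/Mon  2173: Thu/Tue  2174: Fri/Wed  2175: Sat/Thu  2176: Sun/Sat  2177: Tue/Sun  2178: Wed/Mon  2179: Thu/Tue  2180: Fri/Thu  2181: Sun/Fri ✓  2182: Mon/Sat
Both conditions hold in: 2153, 2159, 2170, 2181 — 4.

4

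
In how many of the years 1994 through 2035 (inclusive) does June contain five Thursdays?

13

June has 30 days; it has five Thursdays when Thursday falls among the first (month-length − 28) days — i.e. when June 1 is one of Thursday/Wednesday.
June 1 by year: 1994:Wed✓ 1995:Thu✓ 1996:Sat 1997:Sun 1998:Mon 1999:Tue 2000:Thu✓ 2001:Fri 2002:Sat 2003:Sun 2004:Tue 2005:Wed✓ 2006:Thu✓ 2007:Fri 2008:Sun …(12 more)… 2021:Tue 2022:Wed✓ 2023:Thu✓ 2024:Sat 2025:Sun 2026:Mon 2027:Tue 2028:Thu✓ 2029:Fri 2030:Sat 2031:Sun 2032:Tue 2033:Wed✓ 2034:Thu✓ 2035:Fri
Years with five Thursdays: 1994, 1995, 2000, 2005, 2006, 2011, 2016, 2017, 2022, 2023, 2028, 2033, 2034 → 13.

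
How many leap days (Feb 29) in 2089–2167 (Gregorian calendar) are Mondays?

Leap years in 2089–2167: 18 of them.
Feb 29 weekday advances by 5 (mod 7) from one leap year to the next four years later (or differs when a century non-leap intervenes).
Leap-day weekdays: 2092:Fri 2096:Wed 2104:Fri 2108:Wed 2112:Mon✓ 2116:Sat 2120:Thu 2124:Tue 2128:Sun 2132:Fri 2136:Wed 2140:Mon✓ 2144:Sat 2148:Thu 2152:Tue 2156:Sun 2160:Fri 2164:Wed
Monday: 2112, 2140 → 2.

2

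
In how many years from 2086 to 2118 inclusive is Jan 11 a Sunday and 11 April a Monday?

0

Check each year's weekday for Jan 11 and 11 April:
  2086: Fri/Thu  2087: Sat/Fri  2088: Sun/Sun  2089: Tue/Mon  2090: Wed/Tue  2091: Thu/Wed  2092: Fri/Fri  2093: Sun/Sat  2094: Mon/Sun  2095: Tue/Mon  2096: Wed/Wed  2097: Fri/Thu  2098: Sat/Fri  2099: Sun/Sat  …(5 more)…  2105: Sun/Sat  2106: Mon/Sun  2107: Tue/Mon  2108: Wed/Wed  2109: Fri/Thu  2110: Sat/Fri  2111: Sun/Sat  2112: Mon/Mon  2113: Wed/Tue  2114: Thu/Wed  2115: Fri/Thu  2116: Sat/Sat  2117: Mon/Sun  2118: Tue/Mon
Both conditions hold in: no year — 0.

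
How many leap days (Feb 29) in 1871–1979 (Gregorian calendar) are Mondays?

4

Leap years in 1871–1979: 26 of them.
Feb 29 weekday advances by 5 (mod 7) from one leap year to the next four years later (or differs when a century non-leap intervenes).
Leap-day weekdays: 1872:Thu 1876:Tue 1880:Sun 1884:Fri 1888:Wed 1892:Mon✓ 1896:Sat 1904:Mon✓ 1908:Sat 1912:Thu 1916:Tue 1920:Sun 1924:Fri 1928:Wed 1932:Mon✓ 1936:Sat 1940:Thu 1944:Tue 1948:Sun 1952:Fri 1956:Wed 1960:Mon✓ 1964:Sat 1968:Thu 1972:Tue 1976:Sun
Monday: 1892, 1904, 1932, 1960 → 4.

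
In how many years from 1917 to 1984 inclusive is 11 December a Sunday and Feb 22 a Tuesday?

Check each year's weekday for 11 December and Feb 22:
  1917: Tue/Thu  1918: Wed/Fri  1919: Thu/Sat  1920: Sat/Sun  1921: Sun/Tue ✓  1922: Mon/Wed  1923: Tue/Thu  1924: Thu/Fri  1925: Fri/Sun  1926: Sat/Mon  1927: Sun/Tue ✓  1928: Tue/Wed  1929: Wed/Fri  1930: Thu/Sat  …(40 more)…  1971: Sat/Mon  1972: Mon/Tue  1973: Tue/Thu  1974: Wed/Fri  1975: Thu/Sat  1976: Sat/Sun  1977: Sun/Tue ✓  1978: Mon/Wed  1979: Tue/Thu  1980: Thu/Fri  1981: Fri/Sun  1982: Sat/Mon  1983: Sun/Tue ✓  1984: Tue/Wed
Both conditions hold in: 1921, 1927, 1938, 1949, 1955, 1966, 1977, 1983 — 8.

8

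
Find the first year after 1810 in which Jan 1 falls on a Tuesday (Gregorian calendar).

Jan 1 advances by 2 weekdays after a leap year and by 1 after a common year.
1810: Jan 1 is Monday.
1811: Tuesday
1811 begins on a Tuesday

1811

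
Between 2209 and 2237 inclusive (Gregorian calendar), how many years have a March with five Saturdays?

March has 31 days; it has five Saturdays when Saturday falls among the first (month-length − 28) days — i.e. when March 1 is one of Saturday/Friday/Thursday.
March 1 by year: 2209:Wed 2210:Thu✓ 2211:Fri✓ 2212:Sun 2213:Mon 2214:Tue 2215:Wed 2216:Fri✓ 2217:Sat✓ 2218:Sun 2219:Mon 2220:Wed 2221:Thu✓ 2222:Fri✓ 2223:Sat✓ 2224:Mon 2225:Tue 2226:Wed 2227:Thu✓ 2228:Sat✓ 2229:Sun 2230:Mon 2231:Tue 2232:Thu✓ 2233:Fri✓ 2234:Sat✓ 2235:Sun 2236:Tue 2237:Wed
Years with five Saturdays: 2210, 2211, 2216, 2217, 2221, 2222, 2223, 2227, 2228, 2232, 2233, 2234 → 12.

12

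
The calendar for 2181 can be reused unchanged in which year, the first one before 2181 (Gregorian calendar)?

2170

Two years share a calendar iff Jan 1 falls on the same weekday and both are leap or both are common. 2181: Jan 1 is Monday, common year.
2180: Jan 1 Saturday, leap
2179: Jan 1 Friday, common
2178: Jan 1 Thursday, common
2177: Jan 1 Wednesday, common
2176: Jan 1 Monday, leap
2175: Jan 1 Sunday, common
2174: Jan 1 Saturday, common
2173: Jan 1 Friday, common
2172: Jan 1 Wednesday, leap
2171: Jan 1 Tuesday, common
2170: Jan 1 Monday, common
2170 matches on both conditions.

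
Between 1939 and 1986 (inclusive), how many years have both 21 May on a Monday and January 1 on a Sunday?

Check each year's weekday for 21 May and January 1:
  1939: Sun/Sun  1940: Tue/Mon  1941: Wed/Wed  1942: Thu/Thu  1943: Fri/Fri  1944: Sun/Sat  1945: Mon/Mon  1946: Tue/Tue  1947: Wed/Wed  1948: Fri/Thu  1949: Sat/Sat  1950: Sun/Sun  1951: Mon/Mon  1952: Wed/Tue  …(20 more)…  1973: Mon/Mon  1974: Tue/Tue  1975: Wed/Wed  1976: Fri/Thu  1977: Sat/Sat  1978: Sun/Sun  1979: Mon/Mon  1980: Wed/Tue  1981: Thu/Thu  1982: Fri/Fri  1983: Sat/Sat  1984: Mon/Sun ✓  1985: Tue/Tue  1986: Wed/Wed
Both conditions hold in: 1956, 1984 — 2.

2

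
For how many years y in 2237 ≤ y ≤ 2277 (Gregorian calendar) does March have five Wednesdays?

March has 31 days; it has five Wednesdays when Wednesday falls among the first (month-length − 28) days — i.e. when March 1 is one of Wednesday/Tuesday/Monday.
March 1 by year: 2237:Wed✓ 2238:Thu 2239:Fri 2240:Sun 2241:Mon✓ 2242:Tue✓ 2243:Wed✓ 2244:Fri 2245:Sat 2246:Sun 2247:Mon✓ 2248:Wed✓ 2249:Thu 2250:Fri 2251:Sat …(11 more)… 2263:Sun 2264:Tue✓ 2265:Wed✓ 2266:Thu 2267:Fri 2268:Sun 2269:Mon✓ 2270:Tue✓ 2271:Wed✓ 2272:Fri 2273:Sat 2274:Sun 2275:Mon✓ 2276:Wed✓ 2277:Thu
Years with five Wednesdays: 2237, 2241, 2242, 2243, 2247, 2248, 2252, 2253, 2254, 2258, 2259, 2264, 2265, 2269, 2270, 2271, 2275, 2276 → 18.

18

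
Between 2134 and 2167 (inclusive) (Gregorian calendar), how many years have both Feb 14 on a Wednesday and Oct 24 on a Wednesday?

Check each year's weekday for Feb 14 and Oct 24:
  2134: Sun/Sun  2135: Mon/Mon  2136: Tue/Wed  2137: Thu/Thu  2138: Fri/Fri  2139: Sat/Sat  2140: Sun/Mon  2141: Tue/Tue  2142: Wed/Wed ✓  2143: Thu/Thu  2144: Fri/Sat  2145: Sun/Sun  2146: Mon/Mon  2147: Tue/Tue  …(6 more)…  2154: Thu/Thu  2155: Fri/Fri  2156: Sat/Sun  2157: Mon/Mon  2158: Tue/Tue  2159: Wed/Wed ✓  2160: Thu/Fri  2161: Sat/Sat  2162: Sun/Sun  2163: Mon/Mon  2164: Tue/Wed  2165: Thu/Thu  2166: Fri/Fri  2167: Sat/Sat
Both conditions hold in: 2142, 2153, 2159 — 3.

3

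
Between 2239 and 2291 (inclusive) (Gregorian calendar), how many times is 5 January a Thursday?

7

Track 5 January's weekday year by year (advancing +1, or +2 across a Feb 29):
  2239: Sat  2240: Sun (+1)  2241: Tue (+2)  2242: Wed (+1)  2243: Thu (+1) ✓
  2244: Fri (+1)  2245: Sun (+2)  2246: Mon (+1)  2247: Tue (+1)  2248: Wed (+1)
  2249: Fri (+2)  2250: Sat (+1)  2251: Sun (+1)  2252: Mon (+1)  … (25 more years) …
  2278: Sat (+1)  2279: Sun (+1)  2280: Mon (+1)  2281: Wed (+2)  2282: Thu (+1) ✓
  2283: Fri (+1)  2284: Sat (+1)  2285: Mon (+2)  2286: Tue (+1)  2287: Wed (+1)
  2288: Thu (+1) ✓  2289: Sat (+2)  2290: Sun (+1)  2291: Mon (+1)
Thursday years: 2243, 2254, 2260, 2265, 2271, 2282, 2288 — 7 in total.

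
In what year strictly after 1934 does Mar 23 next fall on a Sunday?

1941

From one year to the next, a fixed date's weekday advances by 1, or by 2 when a Feb 29 lies between the two dates.
1934: March 23 is Friday.
1935: Saturday (+1)
1936: Monday (+2)
1937: Tuesday (+1)
1938: Wednesday (+1)
1939: Thursday (+1)
1940: Saturday (+2)
1941: Sunday (+1)
Mar 23 falls on a Sunday in 1941.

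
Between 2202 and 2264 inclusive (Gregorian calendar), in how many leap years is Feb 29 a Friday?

2

Leap years in 2202–2264: 16 of them.
Feb 29 weekday advances by 5 (mod 7) from one leap year to the next four years later (or differs when a century non-leap intervenes).
Leap-day weekdays: 2204:Wed 2208:Mon 2212:Sat 2216:Thu 2220:Tue 2224:Sun 2228:Fri✓ 2232:Wed 2236:Mon 2240:Sat 2244:Thu 2248:Tue 2252:Sun 2256:Fri✓ 2260:Wed 2264:Mon
Friday: 2228, 2256 → 2.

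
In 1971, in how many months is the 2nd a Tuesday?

3

Check the 2nd of each month of 1971: Jan 2: Sat, Feb 2: Tue, Mar 2: Tue, Apr 2: Fri, May 2: Sun, Jun 2: Wed, Jul 2: Fri, Aug 2: Mon, Sep 2: Thu, Oct 2: Sat, Nov 2: Tue, Dec 2: Thu.
Tuesday occurs in February, March, November — 3 months.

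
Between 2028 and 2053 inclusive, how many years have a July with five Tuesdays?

12

July has 31 days; it has five Tuesdays when Tuesday falls among the first (month-length − 28) days — i.e. when July 1 is one of Tuesday/Monday/Sunday.
July 1 by year: 2028:Sat 2029:Sun✓ 2030:Mon✓ 2031:Tue✓ 2032:Thu 2033:Fri 2034:Sat 2035:Sun✓ 2036:Tue✓ 2037:Wed 2038:Thu 2039:Fri 2040:Sun✓ 2041:Mon✓ 2042:Tue✓ 2043:Wed 2044:Fri 2045:Sat 2046:Sun✓ 2047:Mon✓ 2048:Wed 2049:Thu 2050:Fri 2051:Sat 2052:Mon✓ 2053:Tue✓
Years with five Tuesdays: 2029, 2030, 2031, 2035, 2036, 2040, 2041, 2042, 2046, 2047, 2052, 2053 → 12.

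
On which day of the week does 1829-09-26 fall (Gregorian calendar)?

January 1, 1829 is a Thursday.
September 26 is day 269 of the year, i.e. 268 days after Jan 1.
268 mod 7 = 2, so advance 2 weekdays from Thursday: Saturday.

Saturday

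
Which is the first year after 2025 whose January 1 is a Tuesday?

2030

Jan 1 advances by 2 weekdays after a leap year and by 1 after a common year.
2025: Jan 1 is Wednesday.
2026: Thursday
2027: Friday
2028: Saturday (leap)
2029: Monday
2030: Tuesday
2030 begins on a Tuesday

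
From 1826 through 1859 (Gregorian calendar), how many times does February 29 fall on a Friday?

Leap years in 1826–1859: 8 of them.
Feb 29 weekday advances by 5 (mod 7) from one leap year to the next four years later (or differs when a century non-leap intervenes).
Leap-day weekdays: 1828:Fri✓ 1832:Wed 1836:Mon 1840:Sat 1844:Thu 1848:Tue 1852:Sun 1856:Fri✓
Friday: 1828, 1856 → 2.

2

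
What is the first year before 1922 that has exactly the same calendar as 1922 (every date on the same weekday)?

Two years share a calendar iff Jan 1 falls on the same weekday and both are leap or both are common. 1922: Jan 1 is Sunday, common year.
1921: Jan 1 Saturday, common
1920: Jan 1 Thursday, leap
1919: Jan 1 Wednesday, common
1918: Jan 1 Tuesday, common
1917: Jan 1 Monday, common
1916: Jan 1 Saturday, leap
1915: Jan 1 Friday, common
1914: Jan 1 Thursday, common
1913: Jan 1 Wednesday, common
1912: Jan 1 Monday, leap
1911: Jan 1 Sunday, common
1911 matches on both conditions.

1911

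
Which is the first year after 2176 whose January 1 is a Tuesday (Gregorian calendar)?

2182

Jan 1 advances by 2 weekdays after a leap year and by 1 after a common year.
2176: Jan 1 is Monday (leap).
2177: Wednesday
2178: Thursday
2179: Friday
2180: Saturday (leap)
2181: Monday
2182: Tuesday
2182 begins on a Tuesday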